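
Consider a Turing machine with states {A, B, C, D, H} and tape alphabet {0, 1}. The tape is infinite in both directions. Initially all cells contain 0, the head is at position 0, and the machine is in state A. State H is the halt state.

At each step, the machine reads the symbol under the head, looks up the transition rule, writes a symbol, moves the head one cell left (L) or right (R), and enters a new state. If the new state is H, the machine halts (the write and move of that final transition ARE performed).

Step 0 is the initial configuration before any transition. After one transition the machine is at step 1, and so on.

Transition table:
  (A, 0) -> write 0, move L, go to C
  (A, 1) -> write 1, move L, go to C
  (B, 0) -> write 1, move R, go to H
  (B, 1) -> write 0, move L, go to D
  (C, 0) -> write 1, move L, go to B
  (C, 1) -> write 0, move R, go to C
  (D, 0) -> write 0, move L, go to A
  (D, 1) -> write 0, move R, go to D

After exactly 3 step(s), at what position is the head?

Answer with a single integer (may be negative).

Answer: -1

Derivation:
Step 1: in state A at pos 0, read 0 -> (A,0)->write 0,move L,goto C. Now: state=C, head=-1, tape[-2..1]=0000 (head:  ^)
Step 2: in state C at pos -1, read 0 -> (C,0)->write 1,move L,goto B. Now: state=B, head=-2, tape[-3..1]=00100 (head:  ^)
Step 3: in state B at pos -2, read 0 -> (B,0)->write 1,move R,goto H. Now: state=H, head=-1, tape[-3..1]=01100 (head:   ^)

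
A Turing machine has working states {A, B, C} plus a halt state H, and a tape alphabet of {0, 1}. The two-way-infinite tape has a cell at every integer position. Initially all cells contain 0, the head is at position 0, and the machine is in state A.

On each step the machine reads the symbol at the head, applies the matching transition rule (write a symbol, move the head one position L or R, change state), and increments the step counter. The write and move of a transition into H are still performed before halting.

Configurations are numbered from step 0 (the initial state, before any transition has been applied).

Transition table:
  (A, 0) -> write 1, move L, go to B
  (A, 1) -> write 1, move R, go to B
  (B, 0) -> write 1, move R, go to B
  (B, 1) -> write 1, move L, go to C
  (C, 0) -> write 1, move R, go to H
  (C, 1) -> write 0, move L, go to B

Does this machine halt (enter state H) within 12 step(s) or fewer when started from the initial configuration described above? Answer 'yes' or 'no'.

Step 1: in state A at pos 0, read 0 -> (A,0)->write 1,move L,goto B. Now: state=B, head=-1, tape[-2..1]=0010 (head:  ^)
Step 2: in state B at pos -1, read 0 -> (B,0)->write 1,move R,goto B. Now: state=B, head=0, tape[-2..1]=0110 (head:   ^)
Step 3: in state B at pos 0, read 1 -> (B,1)->write 1,move L,goto C. Now: state=C, head=-1, tape[-2..1]=0110 (head:  ^)
Step 4: in state C at pos -1, read 1 -> (C,1)->write 0,move L,goto B. Now: state=B, head=-2, tape[-3..1]=00010 (head:  ^)
Step 5: in state B at pos -2, read 0 -> (B,0)->write 1,move R,goto B. Now: state=B, head=-1, tape[-3..1]=01010 (head:   ^)
Step 6: in state B at pos -1, read 0 -> (B,0)->write 1,move R,goto B. Now: state=B, head=0, tape[-3..1]=01110 (head:    ^)
Step 7: in state B at pos 0, read 1 -> (B,1)->write 1,move L,goto C. Now: state=C, head=-1, tape[-3..1]=01110 (head:   ^)
Step 8: in state C at pos -1, read 1 -> (C,1)->write 0,move L,goto B. Now: state=B, head=-2, tape[-3..1]=01010 (head:  ^)
Step 9: in state B at pos -2, read 1 -> (B,1)->write 1,move L,goto C. Now: state=C, head=-3, tape[-4..1]=001010 (head:  ^)
Step 10: in state C at pos -3, read 0 -> (C,0)->write 1,move R,goto H. Now: state=H, head=-2, tape[-4..1]=011010 (head:   ^)
State H reached at step 10; 10 <= 12 -> yes

Answer: yes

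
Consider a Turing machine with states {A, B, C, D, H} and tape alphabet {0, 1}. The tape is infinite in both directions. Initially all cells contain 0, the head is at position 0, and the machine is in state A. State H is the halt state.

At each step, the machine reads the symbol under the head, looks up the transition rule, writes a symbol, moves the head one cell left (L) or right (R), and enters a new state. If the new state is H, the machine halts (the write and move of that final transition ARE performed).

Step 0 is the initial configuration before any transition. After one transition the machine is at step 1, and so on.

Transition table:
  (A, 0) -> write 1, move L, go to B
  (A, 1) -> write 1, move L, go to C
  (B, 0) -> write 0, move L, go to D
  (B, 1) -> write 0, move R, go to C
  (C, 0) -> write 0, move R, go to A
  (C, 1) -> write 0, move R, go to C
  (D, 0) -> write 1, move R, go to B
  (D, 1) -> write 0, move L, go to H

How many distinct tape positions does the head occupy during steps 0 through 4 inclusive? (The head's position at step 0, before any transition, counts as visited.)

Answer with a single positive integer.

Answer: 3

Derivation:
Step 1: in state A at pos 0, read 0 -> (A,0)->write 1,move L,goto B. Now: state=B, head=-1, tape[-2..1]=0010 (head:  ^)
Step 2: in state B at pos -1, read 0 -> (B,0)->write 0,move L,goto D. Now: state=D, head=-2, tape[-3..1]=00010 (head:  ^)
Step 3: in state D at pos -2, read 0 -> (D,0)->write 1,move R,goto B. Now: state=B, head=-1, tape[-3..1]=01010 (head:   ^)
Step 4: in state B at pos -1, read 0 -> (B,0)->write 0,move L,goto D. Now: state=D, head=-2, tape[-3..1]=01010 (head:  ^)
Head positions at steps 0..4: starting at 0, distinct positions visited = {-2, -1, 0} -> 3 position(s)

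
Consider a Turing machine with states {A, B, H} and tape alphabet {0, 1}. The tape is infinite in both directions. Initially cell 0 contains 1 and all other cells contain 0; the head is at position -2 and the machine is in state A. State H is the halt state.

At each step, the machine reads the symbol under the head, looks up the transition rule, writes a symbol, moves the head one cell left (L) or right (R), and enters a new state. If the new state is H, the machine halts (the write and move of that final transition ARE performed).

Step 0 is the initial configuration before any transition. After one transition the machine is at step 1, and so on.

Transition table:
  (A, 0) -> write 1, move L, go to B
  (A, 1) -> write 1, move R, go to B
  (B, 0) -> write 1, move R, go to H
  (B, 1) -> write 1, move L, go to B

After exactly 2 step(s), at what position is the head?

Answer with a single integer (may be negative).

Step 1: in state A at pos -2, read 0 -> (A,0)->write 1,move L,goto B. Now: state=B, head=-3, tape[-4..1]=001010 (head:  ^)
Step 2: in state B at pos -3, read 0 -> (B,0)->write 1,move R,goto H. Now: state=H, head=-2, tape[-4..1]=011010 (head:   ^)

Answer: -2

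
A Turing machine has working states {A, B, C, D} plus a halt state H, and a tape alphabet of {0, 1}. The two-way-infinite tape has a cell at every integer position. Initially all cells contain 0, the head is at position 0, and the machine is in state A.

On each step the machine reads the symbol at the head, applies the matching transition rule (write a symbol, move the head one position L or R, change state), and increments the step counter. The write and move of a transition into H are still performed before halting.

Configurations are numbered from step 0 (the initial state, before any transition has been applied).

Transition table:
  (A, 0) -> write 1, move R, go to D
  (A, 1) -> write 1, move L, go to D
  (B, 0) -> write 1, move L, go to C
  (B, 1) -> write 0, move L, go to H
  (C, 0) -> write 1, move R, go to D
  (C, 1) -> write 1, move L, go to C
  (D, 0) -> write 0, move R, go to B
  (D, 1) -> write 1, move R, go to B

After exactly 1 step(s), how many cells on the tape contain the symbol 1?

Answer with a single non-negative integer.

Step 1: in state A at pos 0, read 0 -> (A,0)->write 1,move R,goto D. Now: state=D, head=1, tape[-1..2]=0100 (head:   ^)
Cells containing 1 after step 1: {0} -> 1 cell(s)

Answer: 1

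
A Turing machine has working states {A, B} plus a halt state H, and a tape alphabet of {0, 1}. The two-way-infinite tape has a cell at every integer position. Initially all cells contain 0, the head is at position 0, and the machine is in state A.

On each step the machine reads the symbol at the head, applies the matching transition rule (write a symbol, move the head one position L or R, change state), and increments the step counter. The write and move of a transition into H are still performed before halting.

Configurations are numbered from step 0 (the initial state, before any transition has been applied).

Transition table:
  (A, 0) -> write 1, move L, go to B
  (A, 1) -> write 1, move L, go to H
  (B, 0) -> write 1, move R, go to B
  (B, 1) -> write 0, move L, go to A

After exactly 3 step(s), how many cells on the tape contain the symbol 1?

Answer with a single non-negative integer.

Step 1: in state A at pos 0, read 0 -> (A,0)->write 1,move L,goto B. Now: state=B, head=-1, tape[-2..1]=0010 (head:  ^)
Step 2: in state B at pos -1, read 0 -> (B,0)->write 1,move R,goto B. Now: state=B, head=0, tape[-2..1]=0110 (head:   ^)
Step 3: in state B at pos 0, read 1 -> (B,1)->write 0,move L,goto A. Now: state=A, head=-1, tape[-2..1]=0100 (head:  ^)
Cells containing 1 after step 3: {-1} -> 1 cell(s)

Answer: 1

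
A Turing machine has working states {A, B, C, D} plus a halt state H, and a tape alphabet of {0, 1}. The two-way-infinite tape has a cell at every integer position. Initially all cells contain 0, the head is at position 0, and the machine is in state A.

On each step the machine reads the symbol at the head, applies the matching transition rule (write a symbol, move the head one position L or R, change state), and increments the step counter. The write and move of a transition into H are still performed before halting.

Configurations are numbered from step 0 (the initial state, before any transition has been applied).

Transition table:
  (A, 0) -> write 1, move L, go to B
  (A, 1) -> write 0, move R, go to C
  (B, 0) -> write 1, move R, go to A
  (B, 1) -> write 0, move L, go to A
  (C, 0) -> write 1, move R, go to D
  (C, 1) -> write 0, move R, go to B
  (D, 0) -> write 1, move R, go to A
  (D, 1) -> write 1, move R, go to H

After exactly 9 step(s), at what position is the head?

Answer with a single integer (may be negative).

Step 1: in state A at pos 0, read 0 -> (A,0)->write 1,move L,goto B. Now: state=B, head=-1, tape[-2..1]=0010 (head:  ^)
Step 2: in state B at pos -1, read 0 -> (B,0)->write 1,move R,goto A. Now: state=A, head=0, tape[-2..1]=0110 (head:   ^)
Step 3: in state A at pos 0, read 1 -> (A,1)->write 0,move R,goto C. Now: state=C, head=1, tape[-2..2]=01000 (head:    ^)
Step 4: in state C at pos 1, read 0 -> (C,0)->write 1,move R,goto D. Now: state=D, head=2, tape[-2..3]=010100 (head:     ^)
Step 5: in state D at pos 2, read 0 -> (D,0)->write 1,move R,goto A. Now: state=A, head=3, tape[-2..4]=0101100 (head:      ^)
Step 6: in state A at pos 3, read 0 -> (A,0)->write 1,move L,goto B. Now: state=B, head=2, tape[-2..4]=0101110 (head:     ^)
Step 7: in state B at pos 2, read 1 -> (B,1)->write 0,move L,goto A. Now: state=A, head=1, tape[-2..4]=0101010 (head:    ^)
Step 8: in state A at pos 1, read 1 -> (A,1)->write 0,move R,goto C. Now: state=C, head=2, tape[-2..4]=0100010 (head:     ^)
Step 9: in state C at pos 2, read 0 -> (C,0)->write 1,move R,goto D. Now: state=D, head=3, tape[-2..4]=0100110 (head:      ^)

Answer: 3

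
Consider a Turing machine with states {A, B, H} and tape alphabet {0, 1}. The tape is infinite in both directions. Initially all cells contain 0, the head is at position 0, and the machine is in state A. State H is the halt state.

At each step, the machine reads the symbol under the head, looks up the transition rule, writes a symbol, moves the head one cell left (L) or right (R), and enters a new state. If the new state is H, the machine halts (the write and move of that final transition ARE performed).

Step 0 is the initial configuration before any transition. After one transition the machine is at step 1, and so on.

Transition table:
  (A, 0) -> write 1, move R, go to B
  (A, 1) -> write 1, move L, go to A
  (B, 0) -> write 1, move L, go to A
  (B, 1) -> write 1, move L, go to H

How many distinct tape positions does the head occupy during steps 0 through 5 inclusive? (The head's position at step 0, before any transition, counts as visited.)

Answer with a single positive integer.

Answer: 3

Derivation:
Step 1: in state A at pos 0, read 0 -> (A,0)->write 1,move R,goto B. Now: state=B, head=1, tape[-1..2]=0100 (head:   ^)
Step 2: in state B at pos 1, read 0 -> (B,0)->write 1,move L,goto A. Now: state=A, head=0, tape[-1..2]=0110 (head:  ^)
Step 3: in state A at pos 0, read 1 -> (A,1)->write 1,move L,goto A. Now: state=A, head=-1, tape[-2..2]=00110 (head:  ^)
Step 4: in state A at pos -1, read 0 -> (A,0)->write 1,move R,goto B. Now: state=B, head=0, tape[-2..2]=01110 (head:   ^)
Step 5: in state B at pos 0, read 1 -> (B,1)->write 1,move L,goto H. Now: state=H, head=-1, tape[-2..2]=01110 (head:  ^)
Head positions at steps 0..5: starting at 0, distinct positions visited = {-1, 0, 1} -> 3 position(s)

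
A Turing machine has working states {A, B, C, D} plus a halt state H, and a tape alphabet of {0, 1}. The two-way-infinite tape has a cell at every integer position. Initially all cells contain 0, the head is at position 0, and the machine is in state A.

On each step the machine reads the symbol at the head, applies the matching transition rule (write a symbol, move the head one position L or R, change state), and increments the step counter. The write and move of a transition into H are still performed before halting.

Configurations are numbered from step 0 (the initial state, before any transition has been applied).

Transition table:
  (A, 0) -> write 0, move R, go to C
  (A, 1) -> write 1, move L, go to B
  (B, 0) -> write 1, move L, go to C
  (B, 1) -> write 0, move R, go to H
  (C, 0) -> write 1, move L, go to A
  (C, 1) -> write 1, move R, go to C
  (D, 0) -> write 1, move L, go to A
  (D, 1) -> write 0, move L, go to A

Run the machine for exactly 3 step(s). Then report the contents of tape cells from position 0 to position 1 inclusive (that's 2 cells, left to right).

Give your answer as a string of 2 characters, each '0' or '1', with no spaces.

Step 1: in state A at pos 0, read 0 -> (A,0)->write 0,move R,goto C. Now: state=C, head=1, tape[-1..2]=0000 (head:   ^)
Step 2: in state C at pos 1, read 0 -> (C,0)->write 1,move L,goto A. Now: state=A, head=0, tape[-1..2]=0010 (head:  ^)
Step 3: in state A at pos 0, read 0 -> (A,0)->write 0,move R,goto C. Now: state=C, head=1, tape[-1..2]=0010 (head:   ^)

Answer: 01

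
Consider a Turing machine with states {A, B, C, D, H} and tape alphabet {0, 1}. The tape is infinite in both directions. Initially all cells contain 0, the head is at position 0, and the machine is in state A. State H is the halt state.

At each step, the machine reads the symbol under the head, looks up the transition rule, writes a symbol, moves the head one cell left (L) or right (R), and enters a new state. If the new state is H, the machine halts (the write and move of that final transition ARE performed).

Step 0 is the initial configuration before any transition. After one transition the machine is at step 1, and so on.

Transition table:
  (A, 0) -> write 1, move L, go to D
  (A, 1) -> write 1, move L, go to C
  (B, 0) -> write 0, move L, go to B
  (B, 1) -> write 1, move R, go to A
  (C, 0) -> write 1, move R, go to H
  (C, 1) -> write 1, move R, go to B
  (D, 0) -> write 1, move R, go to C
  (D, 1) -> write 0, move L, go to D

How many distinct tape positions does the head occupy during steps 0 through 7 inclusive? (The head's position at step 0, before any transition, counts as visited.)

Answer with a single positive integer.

Step 1: in state A at pos 0, read 0 -> (A,0)->write 1,move L,goto D. Now: state=D, head=-1, tape[-2..1]=0010 (head:  ^)
Step 2: in state D at pos -1, read 0 -> (D,0)->write 1,move R,goto C. Now: state=C, head=0, tape[-2..1]=0110 (head:   ^)
Step 3: in state C at pos 0, read 1 -> (C,1)->write 1,move R,goto B. Now: state=B, head=1, tape[-2..2]=01100 (head:    ^)
Step 4: in state B at pos 1, read 0 -> (B,0)->write 0,move L,goto B. Now: state=B, head=0, tape[-2..2]=01100 (head:   ^)
Step 5: in state B at pos 0, read 1 -> (B,1)->write 1,move R,goto A. Now: state=A, head=1, tape[-2..2]=01100 (head:    ^)
Step 6: in state A at pos 1, read 0 -> (A,0)->write 1,move L,goto D. Now: state=D, head=0, tape[-2..2]=01110 (head:   ^)
Step 7: in state D at pos 0, read 1 -> (D,1)->write 0,move L,goto D. Now: state=D, head=-1, tape[-2..2]=01010 (head:  ^)
Head positions at steps 0..7: starting at 0, distinct positions visited = {-1, 0, 1} -> 3 position(s)

Answer: 3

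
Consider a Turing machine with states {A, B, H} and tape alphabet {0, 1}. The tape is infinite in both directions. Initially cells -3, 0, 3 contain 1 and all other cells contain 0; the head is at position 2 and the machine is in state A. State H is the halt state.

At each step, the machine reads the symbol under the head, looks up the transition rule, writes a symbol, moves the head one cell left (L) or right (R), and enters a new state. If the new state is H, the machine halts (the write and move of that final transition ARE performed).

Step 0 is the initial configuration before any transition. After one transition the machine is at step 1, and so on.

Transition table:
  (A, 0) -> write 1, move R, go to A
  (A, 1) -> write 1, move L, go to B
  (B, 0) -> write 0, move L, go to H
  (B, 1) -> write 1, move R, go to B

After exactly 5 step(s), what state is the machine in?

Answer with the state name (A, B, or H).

Answer: H

Derivation:
Step 1: in state A at pos 2, read 0 -> (A,0)->write 1,move R,goto A. Now: state=A, head=3, tape[-4..4]=010010110 (head:        ^)
Step 2: in state A at pos 3, read 1 -> (A,1)->write 1,move L,goto B. Now: state=B, head=2, tape[-4..4]=010010110 (head:       ^)
Step 3: in state B at pos 2, read 1 -> (B,1)->write 1,move R,goto B. Now: state=B, head=3, tape[-4..4]=010010110 (head:        ^)
Step 4: in state B at pos 3, read 1 -> (B,1)->write 1,move R,goto B. Now: state=B, head=4, tape[-4..5]=0100101100 (head:         ^)
Step 5: in state B at pos 4, read 0 -> (B,0)->write 0,move L,goto H. Now: state=H, head=3, tape[-4..5]=0100101100 (head:        ^)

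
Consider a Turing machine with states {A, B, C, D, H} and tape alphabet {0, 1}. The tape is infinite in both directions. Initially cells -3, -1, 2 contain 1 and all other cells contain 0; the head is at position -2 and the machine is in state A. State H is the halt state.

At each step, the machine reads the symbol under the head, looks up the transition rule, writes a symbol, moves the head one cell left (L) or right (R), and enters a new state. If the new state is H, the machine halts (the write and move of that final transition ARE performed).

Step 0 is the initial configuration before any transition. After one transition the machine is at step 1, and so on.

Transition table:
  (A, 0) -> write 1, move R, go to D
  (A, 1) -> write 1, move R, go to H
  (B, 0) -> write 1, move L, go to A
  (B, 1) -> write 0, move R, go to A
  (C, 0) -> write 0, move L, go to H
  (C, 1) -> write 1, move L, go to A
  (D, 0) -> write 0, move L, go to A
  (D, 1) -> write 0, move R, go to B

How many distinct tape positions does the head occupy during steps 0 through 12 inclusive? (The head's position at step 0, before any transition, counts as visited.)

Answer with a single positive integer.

Answer: 7

Derivation:
Step 1: in state A at pos -2, read 0 -> (A,0)->write 1,move R,goto D. Now: state=D, head=-1, tape[-4..3]=01110010 (head:    ^)
Step 2: in state D at pos -1, read 1 -> (D,1)->write 0,move R,goto B. Now: state=B, head=0, tape[-4..3]=01100010 (head:     ^)
Step 3: in state B at pos 0, read 0 -> (B,0)->write 1,move L,goto A. Now: state=A, head=-1, tape[-4..3]=01101010 (head:    ^)
Step 4: in state A at pos -1, read 0 -> (A,0)->write 1,move R,goto D. Now: state=D, head=0, tape[-4..3]=01111010 (head:     ^)
Step 5: in state D at pos 0, read 1 -> (D,1)->write 0,move R,goto B. Now: state=B, head=1, tape[-4..3]=01110010 (head:      ^)
Step 6: in state B at pos 1, read 0 -> (B,0)->write 1,move L,goto A. Now: state=A, head=0, tape[-4..3]=01110110 (head:     ^)
Step 7: in state A at pos 0, read 0 -> (A,0)->write 1,move R,goto D. Now: state=D, head=1, tape[-4..3]=01111110 (head:      ^)
Step 8: in state D at pos 1, read 1 -> (D,1)->write 0,move R,goto B. Now: state=B, head=2, tape[-4..3]=01111010 (head:       ^)
Step 9: in state B at pos 2, read 1 -> (B,1)->write 0,move R,goto A. Now: state=A, head=3, tape[-4..4]=011110000 (head:        ^)
Step 10: in state A at pos 3, read 0 -> (A,0)->write 1,move R,goto D. Now: state=D, head=4, tape[-4..5]=0111100100 (head:         ^)
Step 11: in state D at pos 4, read 0 -> (D,0)->write 0,move L,goto A. Now: state=A, head=3, tape[-4..5]=0111100100 (head:        ^)
Step 12: in state A at pos 3, read 1 -> (A,1)->write 1,move R,goto H. Now: state=H, head=4, tape[-4..5]=0111100100 (head:         ^)
Head positions at steps 0..12: starting at -2, distinct positions visited = {-2, -1, 0, 1, 2, 3, 4} -> 7 position(s)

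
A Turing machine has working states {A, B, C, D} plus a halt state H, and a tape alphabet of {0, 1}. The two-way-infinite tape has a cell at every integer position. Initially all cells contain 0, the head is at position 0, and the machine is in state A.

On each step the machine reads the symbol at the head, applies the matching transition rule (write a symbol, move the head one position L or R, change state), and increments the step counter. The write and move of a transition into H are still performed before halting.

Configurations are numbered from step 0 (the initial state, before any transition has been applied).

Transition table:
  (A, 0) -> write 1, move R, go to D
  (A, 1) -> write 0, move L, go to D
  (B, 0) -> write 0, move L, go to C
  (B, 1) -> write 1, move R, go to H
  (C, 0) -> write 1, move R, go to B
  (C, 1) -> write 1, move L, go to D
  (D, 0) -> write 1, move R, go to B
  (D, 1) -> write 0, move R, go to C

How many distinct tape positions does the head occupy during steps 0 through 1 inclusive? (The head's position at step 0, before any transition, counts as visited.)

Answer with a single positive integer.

Answer: 2

Derivation:
Step 1: in state A at pos 0, read 0 -> (A,0)->write 1,move R,goto D. Now: state=D, head=1, tape[-1..2]=0100 (head:   ^)
Head positions at steps 0..1: starting at 0, distinct positions visited = {0, 1} -> 2 position(s)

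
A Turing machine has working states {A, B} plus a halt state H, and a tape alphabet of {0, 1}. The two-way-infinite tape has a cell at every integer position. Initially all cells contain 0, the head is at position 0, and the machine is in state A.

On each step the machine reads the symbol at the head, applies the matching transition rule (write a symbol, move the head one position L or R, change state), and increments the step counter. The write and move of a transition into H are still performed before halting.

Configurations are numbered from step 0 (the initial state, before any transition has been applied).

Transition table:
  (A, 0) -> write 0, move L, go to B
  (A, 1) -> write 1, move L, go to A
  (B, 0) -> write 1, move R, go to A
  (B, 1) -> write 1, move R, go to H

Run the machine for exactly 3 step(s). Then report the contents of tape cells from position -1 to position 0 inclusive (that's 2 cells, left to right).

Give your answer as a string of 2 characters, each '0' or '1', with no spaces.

Answer: 10

Derivation:
Step 1: in state A at pos 0, read 0 -> (A,0)->write 0,move L,goto B. Now: state=B, head=-1, tape[-2..1]=0000 (head:  ^)
Step 2: in state B at pos -1, read 0 -> (B,0)->write 1,move R,goto A. Now: state=A, head=0, tape[-2..1]=0100 (head:   ^)
Step 3: in state A at pos 0, read 0 -> (A,0)->write 0,move L,goto B. Now: state=B, head=-1, tape[-2..1]=0100 (head:  ^)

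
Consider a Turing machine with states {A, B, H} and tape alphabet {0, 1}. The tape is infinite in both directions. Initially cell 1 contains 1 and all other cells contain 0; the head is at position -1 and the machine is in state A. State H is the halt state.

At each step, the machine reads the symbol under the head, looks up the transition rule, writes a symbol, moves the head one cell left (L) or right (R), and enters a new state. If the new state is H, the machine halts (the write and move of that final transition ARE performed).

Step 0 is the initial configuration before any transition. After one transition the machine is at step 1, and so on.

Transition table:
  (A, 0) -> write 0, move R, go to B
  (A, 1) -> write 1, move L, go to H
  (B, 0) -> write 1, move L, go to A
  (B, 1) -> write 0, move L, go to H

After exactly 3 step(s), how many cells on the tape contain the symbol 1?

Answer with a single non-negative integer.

Step 1: in state A at pos -1, read 0 -> (A,0)->write 0,move R,goto B. Now: state=B, head=0, tape[-2..2]=00010 (head:   ^)
Step 2: in state B at pos 0, read 0 -> (B,0)->write 1,move L,goto A. Now: state=A, head=-1, tape[-2..2]=00110 (head:  ^)
Step 3: in state A at pos -1, read 0 -> (A,0)->write 0,move R,goto B. Now: state=B, head=0, tape[-2..2]=00110 (head:   ^)
Cells containing 1 after step 3: {0, 1} -> 2 cell(s)

Answer: 2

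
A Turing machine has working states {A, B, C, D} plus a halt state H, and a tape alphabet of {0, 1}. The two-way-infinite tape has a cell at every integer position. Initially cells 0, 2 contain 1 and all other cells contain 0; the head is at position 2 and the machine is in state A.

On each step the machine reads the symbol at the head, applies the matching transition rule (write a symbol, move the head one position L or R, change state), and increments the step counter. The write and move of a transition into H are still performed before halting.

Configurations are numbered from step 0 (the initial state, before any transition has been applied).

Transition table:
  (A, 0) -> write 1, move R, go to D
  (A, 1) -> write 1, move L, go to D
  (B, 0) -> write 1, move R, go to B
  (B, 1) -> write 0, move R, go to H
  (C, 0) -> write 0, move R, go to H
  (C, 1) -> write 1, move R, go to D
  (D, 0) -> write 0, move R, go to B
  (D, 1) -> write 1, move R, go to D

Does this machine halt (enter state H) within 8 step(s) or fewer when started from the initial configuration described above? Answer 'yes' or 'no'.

Step 1: in state A at pos 2, read 1 -> (A,1)->write 1,move L,goto D. Now: state=D, head=1, tape[-1..3]=01010 (head:   ^)
Step 2: in state D at pos 1, read 0 -> (D,0)->write 0,move R,goto B. Now: state=B, head=2, tape[-1..3]=01010 (head:    ^)
Step 3: in state B at pos 2, read 1 -> (B,1)->write 0,move R,goto H. Now: state=H, head=3, tape[-1..4]=010000 (head:     ^)
State H reached at step 3; 3 <= 8 -> yes

Answer: yes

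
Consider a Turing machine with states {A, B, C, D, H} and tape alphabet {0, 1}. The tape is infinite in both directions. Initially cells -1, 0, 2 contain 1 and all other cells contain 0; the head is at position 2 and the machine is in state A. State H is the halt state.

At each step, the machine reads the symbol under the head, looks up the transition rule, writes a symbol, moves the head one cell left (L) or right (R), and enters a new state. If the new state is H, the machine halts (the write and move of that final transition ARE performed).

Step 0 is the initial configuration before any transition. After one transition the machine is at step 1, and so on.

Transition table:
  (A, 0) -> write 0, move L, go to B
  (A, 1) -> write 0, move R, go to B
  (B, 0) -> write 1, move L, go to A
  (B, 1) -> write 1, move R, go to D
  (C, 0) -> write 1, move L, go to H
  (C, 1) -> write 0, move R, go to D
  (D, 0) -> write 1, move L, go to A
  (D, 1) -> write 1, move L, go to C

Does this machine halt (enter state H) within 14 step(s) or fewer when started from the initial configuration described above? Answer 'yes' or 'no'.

Answer: yes

Derivation:
Step 1: in state A at pos 2, read 1 -> (A,1)->write 0,move R,goto B. Now: state=B, head=3, tape[-2..4]=0110000 (head:      ^)
Step 2: in state B at pos 3, read 0 -> (B,0)->write 1,move L,goto A. Now: state=A, head=2, tape[-2..4]=0110010 (head:     ^)
Step 3: in state A at pos 2, read 0 -> (A,0)->write 0,move L,goto B. Now: state=B, head=1, tape[-2..4]=0110010 (head:    ^)
Step 4: in state B at pos 1, read 0 -> (B,0)->write 1,move L,goto A. Now: state=A, head=0, tape[-2..4]=0111010 (head:   ^)
Step 5: in state A at pos 0, read 1 -> (A,1)->write 0,move R,goto B. Now: state=B, head=1, tape[-2..4]=0101010 (head:    ^)
Step 6: in state B at pos 1, read 1 -> (B,1)->write 1,move R,goto D. Now: state=D, head=2, tape[-2..4]=0101010 (head:     ^)
Step 7: in state D at pos 2, read 0 -> (D,0)->write 1,move L,goto A. Now: state=A, head=1, tape[-2..4]=0101110 (head:    ^)
Step 8: in state A at pos 1, read 1 -> (A,1)->write 0,move R,goto B. Now: state=B, head=2, tape[-2..4]=0100110 (head:     ^)
Step 9: in state B at pos 2, read 1 -> (B,1)->write 1,move R,goto D. Now: state=D, head=3, tape[-2..4]=0100110 (head:      ^)
Step 10: in state D at pos 3, read 1 -> (D,1)->write 1,move L,goto C. Now: state=C, head=2, tape[-2..4]=0100110 (head:     ^)
Step 11: in state C at pos 2, read 1 -> (C,1)->write 0,move R,goto D. Now: state=D, head=3, tape[-2..4]=0100010 (head:      ^)
Step 12: in state D at pos 3, read 1 -> (D,1)->write 1,move L,goto C. Now: state=C, head=2, tape[-2..4]=0100010 (head:     ^)
Step 13: in state C at pos 2, read 0 -> (C,0)->write 1,move L,goto H. Now: state=H, head=1, tape[-2..4]=0100110 (head:    ^)
State H reached at step 13; 13 <= 14 -> yes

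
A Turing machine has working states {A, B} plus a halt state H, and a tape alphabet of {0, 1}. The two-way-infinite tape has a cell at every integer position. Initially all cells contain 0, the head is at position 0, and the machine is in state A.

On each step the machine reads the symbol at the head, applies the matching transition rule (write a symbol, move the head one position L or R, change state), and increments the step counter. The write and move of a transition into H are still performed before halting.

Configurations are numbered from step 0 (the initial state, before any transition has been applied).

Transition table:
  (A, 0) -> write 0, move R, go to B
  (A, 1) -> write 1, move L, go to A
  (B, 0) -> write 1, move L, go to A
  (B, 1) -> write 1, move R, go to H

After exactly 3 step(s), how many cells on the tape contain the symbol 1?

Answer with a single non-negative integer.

Step 1: in state A at pos 0, read 0 -> (A,0)->write 0,move R,goto B. Now: state=B, head=1, tape[-1..2]=0000 (head:   ^)
Step 2: in state B at pos 1, read 0 -> (B,0)->write 1,move L,goto A. Now: state=A, head=0, tape[-1..2]=0010 (head:  ^)
Step 3: in state A at pos 0, read 0 -> (A,0)->write 0,move R,goto B. Now: state=B, head=1, tape[-1..2]=0010 (head:   ^)
Cells containing 1 after step 3: {1} -> 1 cell(s)

Answer: 1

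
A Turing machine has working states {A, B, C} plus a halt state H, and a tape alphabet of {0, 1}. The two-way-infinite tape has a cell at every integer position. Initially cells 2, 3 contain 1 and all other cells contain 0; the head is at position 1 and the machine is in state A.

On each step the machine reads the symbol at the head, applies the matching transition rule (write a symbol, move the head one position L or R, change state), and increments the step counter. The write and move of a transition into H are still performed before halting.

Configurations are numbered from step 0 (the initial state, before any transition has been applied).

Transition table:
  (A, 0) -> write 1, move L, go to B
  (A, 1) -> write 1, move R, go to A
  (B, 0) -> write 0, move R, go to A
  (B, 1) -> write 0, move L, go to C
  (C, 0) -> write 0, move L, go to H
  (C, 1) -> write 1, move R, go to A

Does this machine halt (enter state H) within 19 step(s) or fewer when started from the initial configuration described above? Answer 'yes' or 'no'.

Step 1: in state A at pos 1, read 0 -> (A,0)->write 1,move L,goto B. Now: state=B, head=0, tape[-1..4]=001110 (head:  ^)
Step 2: in state B at pos 0, read 0 -> (B,0)->write 0,move R,goto A. Now: state=A, head=1, tape[-1..4]=001110 (head:   ^)
Step 3: in state A at pos 1, read 1 -> (A,1)->write 1,move R,goto A. Now: state=A, head=2, tape[-1..4]=001110 (head:    ^)
Step 4: in state A at pos 2, read 1 -> (A,1)->write 1,move R,goto A. Now: state=A, head=3, tape[-1..4]=001110 (head:     ^)
Step 5: in state A at pos 3, read 1 -> (A,1)->write 1,move R,goto A. Now: state=A, head=4, tape[-1..5]=0011100 (head:      ^)
Step 6: in state A at pos 4, read 0 -> (A,0)->write 1,move L,goto B. Now: state=B, head=3, tape[-1..5]=0011110 (head:     ^)
Step 7: in state B at pos 3, read 1 -> (B,1)->write 0,move L,goto C. Now: state=C, head=2, tape[-1..5]=0011010 (head:    ^)
Step 8: in state C at pos 2, read 1 -> (C,1)->write 1,move R,goto A. Now: state=A, head=3, tape[-1..5]=0011010 (head:     ^)
Step 9: in state A at pos 3, read 0 -> (A,0)->write 1,move L,goto B. Now: state=B, head=2, tape[-1..5]=0011110 (head:    ^)
Step 10: in state B at pos 2, read 1 -> (B,1)->write 0,move L,goto C. Now: state=C, head=1, tape[-1..5]=0010110 (head:   ^)
Step 11: in state C at pos 1, read 1 -> (C,1)->write 1,move R,goto A. Now: state=A, head=2, tape[-1..5]=0010110 (head:    ^)
Step 12: in state A at pos 2, read 0 -> (A,0)->write 1,move L,goto B. Now: state=B, head=1, tape[-1..5]=0011110 (head:   ^)
Step 13: in state B at pos 1, read 1 -> (B,1)->write 0,move L,goto C. Now: state=C, head=0, tape[-1..5]=0001110 (head:  ^)
Step 14: in state C at pos 0, read 0 -> (C,0)->write 0,move L,goto H. Now: state=H, head=-1, tape[-2..5]=00001110 (head:  ^)
State H reached at step 14; 14 <= 19 -> yes

Answer: yes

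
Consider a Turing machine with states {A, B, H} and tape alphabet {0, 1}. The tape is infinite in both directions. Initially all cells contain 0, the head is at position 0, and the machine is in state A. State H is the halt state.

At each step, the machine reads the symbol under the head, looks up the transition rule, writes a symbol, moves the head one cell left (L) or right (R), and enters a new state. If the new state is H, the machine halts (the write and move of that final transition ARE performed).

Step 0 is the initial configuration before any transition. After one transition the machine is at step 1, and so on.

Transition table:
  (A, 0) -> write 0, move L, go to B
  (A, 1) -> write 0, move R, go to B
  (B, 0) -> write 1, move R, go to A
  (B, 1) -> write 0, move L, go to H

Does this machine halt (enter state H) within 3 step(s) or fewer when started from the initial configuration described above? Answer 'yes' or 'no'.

Step 1: in state A at pos 0, read 0 -> (A,0)->write 0,move L,goto B. Now: state=B, head=-1, tape[-2..1]=0000 (head:  ^)
Step 2: in state B at pos -1, read 0 -> (B,0)->write 1,move R,goto A. Now: state=A, head=0, tape[-2..1]=0100 (head:   ^)
Step 3: in state A at pos 0, read 0 -> (A,0)->write 0,move L,goto B. Now: state=B, head=-1, tape[-2..1]=0100 (head:  ^)
After 3 step(s): state = B (not H) -> not halted within 3 -> no

Answer: no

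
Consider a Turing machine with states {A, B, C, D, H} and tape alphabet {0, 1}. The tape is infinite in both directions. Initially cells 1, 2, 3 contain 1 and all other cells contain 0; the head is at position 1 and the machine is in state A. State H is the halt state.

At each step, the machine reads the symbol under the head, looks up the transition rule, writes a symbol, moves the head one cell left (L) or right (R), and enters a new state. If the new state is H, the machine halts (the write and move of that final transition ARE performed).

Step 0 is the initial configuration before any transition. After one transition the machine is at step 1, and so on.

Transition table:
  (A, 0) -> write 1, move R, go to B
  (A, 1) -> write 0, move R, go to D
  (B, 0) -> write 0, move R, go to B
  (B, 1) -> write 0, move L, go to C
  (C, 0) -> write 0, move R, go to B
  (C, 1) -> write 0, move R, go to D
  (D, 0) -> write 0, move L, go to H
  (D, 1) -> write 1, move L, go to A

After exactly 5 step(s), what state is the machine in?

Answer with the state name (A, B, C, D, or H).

Step 1: in state A at pos 1, read 1 -> (A,1)->write 0,move R,goto D. Now: state=D, head=2, tape[0..4]=00110 (head:   ^)
Step 2: in state D at pos 2, read 1 -> (D,1)->write 1,move L,goto A. Now: state=A, head=1, tape[0..4]=00110 (head:  ^)
Step 3: in state A at pos 1, read 0 -> (A,0)->write 1,move R,goto B. Now: state=B, head=2, tape[0..4]=01110 (head:   ^)
Step 4: in state B at pos 2, read 1 -> (B,1)->write 0,move L,goto C. Now: state=C, head=1, tape[0..4]=01010 (head:  ^)
Step 5: in state C at pos 1, read 1 -> (C,1)->write 0,move R,goto D. Now: state=D, head=2, tape[0..4]=00010 (head:   ^)

Answer: D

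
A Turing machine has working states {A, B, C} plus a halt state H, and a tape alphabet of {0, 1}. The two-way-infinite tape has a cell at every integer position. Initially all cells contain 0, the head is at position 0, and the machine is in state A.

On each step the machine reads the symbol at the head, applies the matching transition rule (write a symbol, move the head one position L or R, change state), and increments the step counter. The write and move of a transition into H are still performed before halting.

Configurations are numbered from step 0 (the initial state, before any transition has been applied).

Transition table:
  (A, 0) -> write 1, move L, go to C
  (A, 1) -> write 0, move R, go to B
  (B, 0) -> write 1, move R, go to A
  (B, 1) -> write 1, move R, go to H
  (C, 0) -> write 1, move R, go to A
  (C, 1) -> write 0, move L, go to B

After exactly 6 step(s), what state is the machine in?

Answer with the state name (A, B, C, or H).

Step 1: in state A at pos 0, read 0 -> (A,0)->write 1,move L,goto C. Now: state=C, head=-1, tape[-2..1]=0010 (head:  ^)
Step 2: in state C at pos -1, read 0 -> (C,0)->write 1,move R,goto A. Now: state=A, head=0, tape[-2..1]=0110 (head:   ^)
Step 3: in state A at pos 0, read 1 -> (A,1)->write 0,move R,goto B. Now: state=B, head=1, tape[-2..2]=01000 (head:    ^)
Step 4: in state B at pos 1, read 0 -> (B,0)->write 1,move R,goto A. Now: state=A, head=2, tape[-2..3]=010100 (head:     ^)
Step 5: in state A at pos 2, read 0 -> (A,0)->write 1,move L,goto C. Now: state=C, head=1, tape[-2..3]=010110 (head:    ^)
Step 6: in state C at pos 1, read 1 -> (C,1)->write 0,move L,goto B. Now: state=B, head=0, tape[-2..3]=010010 (head:   ^)

Answer: B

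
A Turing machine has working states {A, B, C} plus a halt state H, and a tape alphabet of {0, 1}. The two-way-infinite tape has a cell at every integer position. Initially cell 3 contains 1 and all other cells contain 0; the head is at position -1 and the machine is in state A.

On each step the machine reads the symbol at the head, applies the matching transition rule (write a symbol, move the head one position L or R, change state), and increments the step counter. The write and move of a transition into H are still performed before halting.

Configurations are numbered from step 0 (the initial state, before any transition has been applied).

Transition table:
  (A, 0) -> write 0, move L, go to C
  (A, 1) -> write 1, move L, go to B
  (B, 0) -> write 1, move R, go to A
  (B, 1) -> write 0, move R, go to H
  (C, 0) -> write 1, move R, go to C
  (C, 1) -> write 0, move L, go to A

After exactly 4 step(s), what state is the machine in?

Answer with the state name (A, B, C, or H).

Answer: C

Derivation:
Step 1: in state A at pos -1, read 0 -> (A,0)->write 0,move L,goto C. Now: state=C, head=-2, tape[-3..4]=00000010 (head:  ^)
Step 2: in state C at pos -2, read 0 -> (C,0)->write 1,move R,goto C. Now: state=C, head=-1, tape[-3..4]=01000010 (head:   ^)
Step 3: in state C at pos -1, read 0 -> (C,0)->write 1,move R,goto C. Now: state=C, head=0, tape[-3..4]=01100010 (head:    ^)
Step 4: in state C at pos 0, read 0 -> (C,0)->write 1,move R,goto C. Now: state=C, head=1, tape[-3..4]=01110010 (head:     ^)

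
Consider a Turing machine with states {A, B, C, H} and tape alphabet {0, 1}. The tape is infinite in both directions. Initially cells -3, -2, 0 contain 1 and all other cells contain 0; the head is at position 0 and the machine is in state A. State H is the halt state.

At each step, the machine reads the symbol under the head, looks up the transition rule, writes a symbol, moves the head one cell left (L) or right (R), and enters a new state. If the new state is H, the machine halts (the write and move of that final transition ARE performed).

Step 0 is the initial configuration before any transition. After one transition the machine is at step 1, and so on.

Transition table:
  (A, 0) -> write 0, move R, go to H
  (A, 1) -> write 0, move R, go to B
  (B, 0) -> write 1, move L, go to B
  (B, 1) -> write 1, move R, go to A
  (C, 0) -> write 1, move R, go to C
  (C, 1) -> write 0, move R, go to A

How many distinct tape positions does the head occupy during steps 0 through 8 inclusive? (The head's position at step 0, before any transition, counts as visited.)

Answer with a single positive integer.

Step 1: in state A at pos 0, read 1 -> (A,1)->write 0,move R,goto B. Now: state=B, head=1, tape[-4..2]=0110000 (head:      ^)
Step 2: in state B at pos 1, read 0 -> (B,0)->write 1,move L,goto B. Now: state=B, head=0, tape[-4..2]=0110010 (head:     ^)
Step 3: in state B at pos 0, read 0 -> (B,0)->write 1,move L,goto B. Now: state=B, head=-1, tape[-4..2]=0110110 (head:    ^)
Step 4: in state B at pos -1, read 0 -> (B,0)->write 1,move L,goto B. Now: state=B, head=-2, tape[-4..2]=0111110 (head:   ^)
Step 5: in state B at pos -2, read 1 -> (B,1)->write 1,move R,goto A. Now: state=A, head=-1, tape[-4..2]=0111110 (head:    ^)
Step 6: in state A at pos -1, read 1 -> (A,1)->write 0,move R,goto B. Now: state=B, head=0, tape[-4..2]=0110110 (head:     ^)
Step 7: in state B at pos 0, read 1 -> (B,1)->write 1,move R,goto A. Now: state=A, head=1, tape[-4..2]=0110110 (head:      ^)
Step 8: in state A at pos 1, read 1 -> (A,1)->write 0,move R,goto B. Now: state=B, head=2, tape[-4..3]=01101000 (head:       ^)
Head positions at steps 0..8: starting at 0, distinct positions visited = {-2, -1, 0, 1, 2} -> 5 position(s)

Answer: 5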